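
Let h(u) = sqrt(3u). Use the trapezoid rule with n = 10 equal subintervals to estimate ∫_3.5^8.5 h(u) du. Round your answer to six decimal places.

21.050946

Δu = (8.5 − 3.5)/10 = 0.5.
h(3.5) ≈ 3.240370, h(4) ≈ 3.464102, h(4.5) ≈ 3.674235, h(5) ≈ 3.872983, h(5.5) ≈ 4.062019, h(6) ≈ 4.242641, h(6.5) ≈ 4.415880, h(7) ≈ 4.582576, h(7.5) ≈ 4.743416, h(8) ≈ 4.898979, h(8.5) ≈ 5.049752.
T_10 = (Δu/2)·[h(u_0) + 2h(u_1) + ... + 2h(u_{9}) + h(u_10)].
Sum ≈ 21.050946.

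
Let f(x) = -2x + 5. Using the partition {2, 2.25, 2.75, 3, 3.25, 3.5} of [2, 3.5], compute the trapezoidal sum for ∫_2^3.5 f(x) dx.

-0.75

Subinterval widths: 0.25, 0.5, 0.25, 0.25, 0.25.
f(2) = 1, f(2.25) = 0.5, f(2.75) = -0.5, f(3) = -1, f(3.25) = -1.5, f(3.5) = -2.
On each subinterval the trapezoid contributes (Δx_i/2)·[f(x_{i-1}) + f(x_i)].
Sum = -0.75.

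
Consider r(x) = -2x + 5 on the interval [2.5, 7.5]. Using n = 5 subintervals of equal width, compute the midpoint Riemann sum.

Δx = (7.5 − 2.5)/5 = 1.
Midpoints: 3, 4, 5, 6, 7.
r(3) = -1, r(4) = -3, r(5) = -5, r(6) = -7, r(7) = -9.
Sum = Δx · [r(3) + r(4) + r(5) + r(6) + r(7)].
Sum = -25.

-25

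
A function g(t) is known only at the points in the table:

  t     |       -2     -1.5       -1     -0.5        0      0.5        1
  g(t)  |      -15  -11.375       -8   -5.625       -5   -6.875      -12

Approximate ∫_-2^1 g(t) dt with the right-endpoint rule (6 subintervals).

Δt = 0.5.
Sum = 0.5·[(-11.375) + (-8) + (-5.625) + (-5) + (-6.875) + (-12)] = -24.4375.

-24.4375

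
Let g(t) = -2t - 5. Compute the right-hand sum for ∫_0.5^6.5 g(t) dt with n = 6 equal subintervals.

Δt = (6.5 − 0.5)/6 = 1.
Right endpoints: 1.5, 2.5, 3.5, 4.5, 5.5, 6.5.
g(1.5) = -8, g(2.5) = -10, g(3.5) = -12, g(4.5) = -14, g(5.5) = -16, g(6.5) = -18.
Sum = Δt · [g(1.5) + g(2.5) + g(3.5) + ...].
Sum = -78.

-78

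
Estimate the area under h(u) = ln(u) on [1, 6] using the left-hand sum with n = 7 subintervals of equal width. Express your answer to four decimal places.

Δu = (6 − 1)/7 = 5/7.
Left endpoints: 1, 12/7, 17/7, 22/7, 27/7, 32/7, 37/7.
h(1) ≈ 0.0000, h(12/7) ≈ 0.5390, h(17/7) ≈ 0.8873, h(22/7) ≈ 1.1451, h(27/7) ≈ 1.3499, h(32/7) ≈ 1.5198, h(37/7) ≈ 1.6650.
Sum = Δu · [h(1) + h(12/7) + h(17/7) + ...].
Sum ≈ 5.0759.

5.0759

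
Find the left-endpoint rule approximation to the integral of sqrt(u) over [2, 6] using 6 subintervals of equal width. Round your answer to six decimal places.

7.561731

Δu = (6 − 2)/6 = 2/3.
Left endpoints: 2, 8/3, 10/3, 4, 14/3, 16/3.
f(2) ≈ 1.414214, f(8/3) ≈ 1.632993, f(10/3) ≈ 1.825742, f(4) ≈ 2.000000, f(14/3) ≈ 2.160247, f(16/3) ≈ 2.309401.
Sum = Δu · [f(2) + f(8/3) + f(10/3) + ...].
Sum ≈ 7.561731.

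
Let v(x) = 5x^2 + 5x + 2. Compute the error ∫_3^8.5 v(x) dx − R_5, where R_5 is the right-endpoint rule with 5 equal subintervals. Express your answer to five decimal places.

Exact integral: ∫_3^8.5 v(x) dx ≈ 1147.6666667.
R_5 = 1342.275.
Error ≈ 1147.6666667 − 1342.275 ≈ -194.60833.

-194.60833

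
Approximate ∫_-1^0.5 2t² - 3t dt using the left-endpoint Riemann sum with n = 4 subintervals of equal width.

Δt = (0.5 − (-1))/4 = 0.375.
Left endpoints: -1, -0.625, -0.25, 0.125.
f(-1) = 5, f(-0.625) = 2.65625, f(-0.25) = 0.875, f(0.125) = -0.34375.
Sum = Δt · [f(-1) + f(-0.625) + f(-0.25) + f(0.125)].
Sum = 3.0703125.

3.0703125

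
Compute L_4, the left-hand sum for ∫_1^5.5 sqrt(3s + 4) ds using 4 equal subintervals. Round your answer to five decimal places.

Δs = (5.5 − 1)/4 = 1.125.
Left endpoints: 1, 2.125, 3.25, 4.375.
f(1) ≈ 2.64575, f(2.125) ≈ 3.22102, f(3.25) ≈ 3.70810, f(4.375) ≈ 4.13824.
Sum = Δs · [f(1) + f(2.125) + f(3.25) + f(4.375)].
Sum ≈ 15.42725.

15.42725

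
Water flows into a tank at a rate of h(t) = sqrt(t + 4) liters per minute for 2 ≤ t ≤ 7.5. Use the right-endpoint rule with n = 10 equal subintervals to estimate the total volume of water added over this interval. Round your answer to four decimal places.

Δt = (7.5 − 2)/10 = 0.55.
Right endpoints: 2.55, 3.1, 3.65, 4.2, 4.75, 5.3, 5.85, 6.4, 6.95, 7.5.
h(2.55) ≈ 2.5593, h(3.1) ≈ 2.6646, h(3.65) ≈ 2.7659, h(4.2) ≈ 2.8636, h(4.75) ≈ 2.9580, h(5.3) ≈ 3.0496, h(5.85) ≈ 3.1385, h(6.4) ≈ 3.2249, h(6.95) ≈ 3.3091, h(7.5) ≈ 3.3912.
Sum = Δt · [h(2.55) + h(3.1) + h(3.65) + ...].
Sum ≈ 16.4585.

16.4585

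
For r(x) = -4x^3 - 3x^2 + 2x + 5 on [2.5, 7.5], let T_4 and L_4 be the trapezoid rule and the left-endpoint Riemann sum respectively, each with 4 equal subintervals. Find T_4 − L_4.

T_4 = -3538.28125.
L_4 = -2435.15625.
T_4 − L_4 = -1103.125.

-1103.125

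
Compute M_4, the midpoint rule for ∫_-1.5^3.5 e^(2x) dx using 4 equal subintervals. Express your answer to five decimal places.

Δx = (3.5 − (-1.5))/4 = 1.25.
Midpoints: -0.875, 0.375, 1.625, 2.875.
f(-0.875) ≈ 0.17377, f(0.375) ≈ 2.11700, f(1.625) ≈ 25.79034, f(2.875) ≈ 314.19066.
Sum = Δx · [f(-0.875) + f(0.375) + f(1.625) + f(2.875)].
Sum ≈ 427.83972.

427.83972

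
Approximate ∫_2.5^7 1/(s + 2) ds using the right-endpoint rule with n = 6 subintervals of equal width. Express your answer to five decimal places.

0.65321

Δs = (7 − 2.5)/6 = 0.75.
Right endpoints: 3.25, 4, 4.75, 5.5, 6.25, 7.
f(3.25) = 4/21, f(4) = 1/6, f(4.75) = 4/27, f(5.5) = 2/15, f(6.25) = 4/33, f(7) = 1/9.
Sum = Δs · [f(3.25) + f(4) + f(4.75) + ...].
Sum ≈ 0.65321.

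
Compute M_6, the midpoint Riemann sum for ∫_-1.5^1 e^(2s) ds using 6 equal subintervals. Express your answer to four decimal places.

3.5656

Δs = (1 − (-1.5))/6 = 5/12.
Midpoints: -31/24, -0.875, -11/24, -1/24, 0.375, 19/24.
f(-31/24) ≈ 0.0755, f(-0.875) ≈ 0.1738, f(-11/24) ≈ 0.3998, f(-1/24) ≈ 0.9200, f(0.375) ≈ 2.1170, f(19/24) ≈ 4.8712.
Sum = Δs · [f(-31/24) + f(-0.875) + f(-11/24) + ...].
Sum ≈ 3.5656.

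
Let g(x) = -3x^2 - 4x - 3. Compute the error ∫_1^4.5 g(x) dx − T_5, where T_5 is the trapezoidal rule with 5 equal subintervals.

0.8575

Exact integral: ∫_1^4.5 g(x) dx = -139.125.
T_5 = -139.9825.
Error = -139.125 − (-139.9825) = 0.8575.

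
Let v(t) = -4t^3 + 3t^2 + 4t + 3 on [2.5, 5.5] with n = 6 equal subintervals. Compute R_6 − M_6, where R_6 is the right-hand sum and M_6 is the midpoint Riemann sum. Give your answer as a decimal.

R_6 = -803.625.
M_6 = -665.4375.
R_6 − M_6 = -138.1875.

-138.1875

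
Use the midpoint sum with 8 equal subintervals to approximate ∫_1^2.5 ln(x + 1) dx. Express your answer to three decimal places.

1.499

Δx = (2.5 − 1)/8 = 0.1875.
Midpoints: 1.09375, 1.28125, 1.46875, 1.65625, 1.84375, 2.03125, 2.21875, 2.40625.
f(1.09375) ≈ 0.739, f(1.28125) ≈ 0.825, f(1.46875) ≈ 0.904, f(1.65625) ≈ 0.977, f(1.84375) ≈ 1.045, f(2.03125) ≈ 1.109, f(2.21875) ≈ 1.169, f(2.40625) ≈ 1.226.
Sum = Δx · [f(1.09375) + f(1.28125) + f(1.46875) + ...].
Sum ≈ 1.499.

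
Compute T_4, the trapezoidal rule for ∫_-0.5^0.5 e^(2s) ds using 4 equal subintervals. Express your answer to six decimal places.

Δs = (0.5 − (-0.5))/4 = 0.25.
f(-0.5) ≈ 0.367879, f(-0.25) ≈ 0.606531, f(0) ≈ 1.000000, f(0.25) ≈ 1.648721, f(0.5) ≈ 2.718282.
T_4 = (Δs/2)·[f(s_0) + 2f(s_1) + 2f(s_2) + 2f(s_3) + f(s_4)].
Sum ≈ 1.199583.

1.199583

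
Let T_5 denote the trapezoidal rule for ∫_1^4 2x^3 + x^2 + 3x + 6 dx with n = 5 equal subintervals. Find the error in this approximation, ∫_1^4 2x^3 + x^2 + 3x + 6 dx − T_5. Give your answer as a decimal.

-2.88

Exact integral: ∫_1^4 f(x) dx = 189.
T_5 = 191.88.
Error = 189 − 191.88 = -2.88.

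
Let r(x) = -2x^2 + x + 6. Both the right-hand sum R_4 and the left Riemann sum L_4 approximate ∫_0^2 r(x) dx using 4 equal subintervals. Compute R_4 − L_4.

-3

R_4 = 7.
L_4 = 10.
R_4 − L_4 = -3.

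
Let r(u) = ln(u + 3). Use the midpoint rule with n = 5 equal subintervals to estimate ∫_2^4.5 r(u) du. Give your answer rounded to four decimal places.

Δu = (4.5 − 2)/5 = 0.5.
Midpoints: 2.25, 2.75, 3.25, 3.75, 4.25.
r(2.25) ≈ 1.6582, r(2.75) ≈ 1.7492, r(3.25) ≈ 1.8326, r(3.75) ≈ 1.9095, r(4.25) ≈ 1.9810.
Sum = Δu · [r(2.25) + r(2.75) + r(3.25) + r(3.75) + r(4.25)].
Sum ≈ 4.5653.

4.5653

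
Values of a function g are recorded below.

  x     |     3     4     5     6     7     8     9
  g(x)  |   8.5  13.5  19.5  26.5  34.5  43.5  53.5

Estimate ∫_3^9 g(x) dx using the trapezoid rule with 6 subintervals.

168.5

Δx = 1.
T_6 = (1/2)·[8.5 + 2·13.5 + 2·19.5 + 2·26.5 + 2·34.5 + 2·43.5 + 53.5] = 168.5.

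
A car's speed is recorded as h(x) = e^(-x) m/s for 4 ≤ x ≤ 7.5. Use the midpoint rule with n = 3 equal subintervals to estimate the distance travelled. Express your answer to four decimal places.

Δx = (7.5 − 4)/3 = 7/6.
Midpoints: 55/12, 5.75, 83/12.
h(55/12) ≈ 0.0102, h(5.75) ≈ 0.0032, h(83/12) ≈ 0.0010.
Sum = Δx · [h(55/12) + h(5.75) + h(83/12)].
Sum ≈ 0.0168.

0.0168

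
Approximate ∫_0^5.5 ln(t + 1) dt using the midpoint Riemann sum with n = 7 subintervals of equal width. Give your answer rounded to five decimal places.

6.68769

Δt = (5.5 − 0)/7 = 11/14.
Midpoints: 11/28, 33/28, 55/28, 2.75, 99/28, 121/28, 143/28.
f(11/28) ≈ 0.33136, f(33/28) ≈ 0.77867, f(55/28) ≈ 1.08664, f(2.75) ≈ 1.32176, f(99/28) ≈ 1.51198, f(121/28) ≈ 1.67174, f(143/28) ≈ 1.80946.
Sum = Δt · [f(11/28) + f(33/28) + f(55/28) + ...].
Sum ≈ 6.68769.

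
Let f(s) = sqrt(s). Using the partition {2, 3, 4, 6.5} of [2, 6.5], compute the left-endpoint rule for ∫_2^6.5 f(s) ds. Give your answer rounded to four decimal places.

8.1463

Subinterval widths: 1, 1, 2.5.
Left endpoints: 2, 3, 4.
f(2) ≈ 1.4142, f(3) ≈ 1.7321, f(4) ≈ 2.0000.
Sum = Σ Δs_i · f(s_i).
Sum ≈ 8.1463.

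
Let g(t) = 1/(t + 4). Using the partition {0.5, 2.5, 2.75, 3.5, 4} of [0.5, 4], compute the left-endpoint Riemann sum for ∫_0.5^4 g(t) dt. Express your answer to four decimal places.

0.6607

Subinterval widths: 2, 0.25, 0.75, 0.5.
Left endpoints: 0.5, 2.5, 2.75, 3.5.
g(0.5) = 2/9, g(2.5) = 2/13, g(2.75) = 4/27, g(3.5) = 2/15.
Sum = Σ Δt_i · g(t_i).
Sum ≈ 0.6607.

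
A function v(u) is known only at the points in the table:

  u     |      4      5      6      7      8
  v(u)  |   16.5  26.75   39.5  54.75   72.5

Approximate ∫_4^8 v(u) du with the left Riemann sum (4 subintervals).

137.5

Δu = 1.
Sum = 1·[16.5 + 26.75 + 39.5 + 54.75] = 137.5.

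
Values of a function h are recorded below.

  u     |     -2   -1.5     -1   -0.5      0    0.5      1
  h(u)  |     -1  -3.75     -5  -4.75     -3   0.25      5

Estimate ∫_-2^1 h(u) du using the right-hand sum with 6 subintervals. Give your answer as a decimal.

Δu = 0.5.
Sum = 0.5·[(-3.75) + (-5) + (-4.75) + (-3) + 0.25 + 5] = -5.625.

-5.625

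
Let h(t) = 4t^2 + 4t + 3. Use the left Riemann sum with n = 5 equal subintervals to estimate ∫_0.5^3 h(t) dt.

50

Δt = (3 − 0.5)/5 = 0.5.
Left endpoints: 0.5, 1, 1.5, 2, 2.5.
h(0.5) = 6, h(1) = 11, h(1.5) = 18, h(2) = 27, h(2.5) = 38.
Sum = Δt · [h(0.5) + h(1) + h(1.5) + h(2) + h(2.5)].
Sum = 50.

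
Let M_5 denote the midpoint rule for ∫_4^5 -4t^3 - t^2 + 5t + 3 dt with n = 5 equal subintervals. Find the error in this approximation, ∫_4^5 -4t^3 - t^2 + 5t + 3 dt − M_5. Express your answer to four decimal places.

-0.1833

Exact integral: ∫_4^5 f(t) dt ≈ -363.833333.
M_5 = -363.65.
Error ≈ -363.833333 − (-363.65) ≈ -0.1833.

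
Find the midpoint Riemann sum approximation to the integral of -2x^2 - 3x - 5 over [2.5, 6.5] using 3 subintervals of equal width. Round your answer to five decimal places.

Δx = (6.5 − 2.5)/3 = 4/3.
Midpoints: 19/6, 4.5, 35/6.
f(19/6) = -311/9, f(4.5) = -59, f(35/6) = -815/9.
Sum = Δx · [f(19/6) + f(4.5) + f(35/6)].
Sum ≈ -245.48148.

-245.48148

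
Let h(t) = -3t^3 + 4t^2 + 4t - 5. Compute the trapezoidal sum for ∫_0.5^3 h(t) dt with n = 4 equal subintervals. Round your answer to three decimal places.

-21.782

Δt = (3 − 0.5)/4 = 0.625.
h(0.5) = -2.375, h(1.125) = 149/512, h(1.75) = -1.828125, h(2.375) = -6721/512, h(3) = -38.
T_4 = (Δt/2)·[h(t_0) + 2h(t_1) + 2h(t_2) + 2h(t_3) + h(t_4)].
Sum ≈ -21.782.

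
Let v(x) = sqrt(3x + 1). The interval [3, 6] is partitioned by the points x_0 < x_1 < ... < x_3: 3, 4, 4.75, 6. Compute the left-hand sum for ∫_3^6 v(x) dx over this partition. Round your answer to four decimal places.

Subinterval widths: 1, 0.75, 1.25.
Left endpoints: 3, 4, 4.75.
v(3) ≈ 3.1623, v(4) ≈ 3.6056, v(4.75) ≈ 3.9051.
Sum = Σ Δx_i · v(x_i).
Sum ≈ 10.7478.

10.7478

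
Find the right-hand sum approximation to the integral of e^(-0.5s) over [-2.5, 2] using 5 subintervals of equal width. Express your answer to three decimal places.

4.945

Δs = (2 − (-2.5))/5 = 0.9.
Right endpoints: -1.6, -0.7, 0.2, 1.1, 2.
f(-1.6) ≈ 2.226, f(-0.7) ≈ 1.419, f(0.2) ≈ 0.905, f(1.1) ≈ 0.577, f(2) ≈ 0.368.
Sum = Δs · [f(-1.6) + f(-0.7) + f(0.2) + f(1.1) + f(2)].
Sum ≈ 4.945.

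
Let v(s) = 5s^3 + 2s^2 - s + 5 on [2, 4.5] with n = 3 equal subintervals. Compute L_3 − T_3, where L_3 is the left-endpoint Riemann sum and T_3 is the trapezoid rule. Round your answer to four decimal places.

L_3 ≈ 381.377315.
T_3 ≈ 567.054398.
L_3 − T_3 ≈ -185.6771.

-185.6771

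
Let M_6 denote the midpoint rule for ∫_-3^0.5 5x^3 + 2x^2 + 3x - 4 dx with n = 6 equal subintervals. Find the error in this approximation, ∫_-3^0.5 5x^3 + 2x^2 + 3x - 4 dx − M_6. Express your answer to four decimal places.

-1.6624

Exact integral: ∫_-3^0.5 f(x) dx ≈ -110.213542.
M_6 ≈ -108.551143.
Error ≈ -110.213542 − (-108.551143) ≈ -1.6624.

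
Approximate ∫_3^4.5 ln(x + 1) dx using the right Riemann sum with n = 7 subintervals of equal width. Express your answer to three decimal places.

Δx = (4.5 − 3)/7 = 3/14.
Right endpoints: 45/14, 24/7, 51/14, 27/7, 57/14, 30/7, 4.5.
f(45/14) ≈ 1.438, f(24/7) ≈ 1.488, f(51/14) ≈ 1.535, f(27/7) ≈ 1.580, f(57/14) ≈ 1.624, f(30/7) ≈ 1.665, f(4.5) ≈ 1.705.
Sum = Δx · [f(45/14) + f(24/7) + f(51/14) + ...].
Sum ≈ 2.365.

2.365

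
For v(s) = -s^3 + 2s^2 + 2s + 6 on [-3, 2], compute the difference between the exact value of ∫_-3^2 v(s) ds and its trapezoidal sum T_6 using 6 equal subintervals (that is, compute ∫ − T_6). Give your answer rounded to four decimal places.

Exact integral: ∫_-3^2 v(s) ds ≈ 64.583333.
T_6 ≈ 66.608796.
Error ≈ 64.583333 − 66.608796 ≈ -2.0255.

-2.0255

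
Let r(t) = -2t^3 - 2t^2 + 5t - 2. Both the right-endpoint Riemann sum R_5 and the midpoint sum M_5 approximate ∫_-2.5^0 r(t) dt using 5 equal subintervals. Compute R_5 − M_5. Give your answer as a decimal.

R_5 = -12.5.
M_5 = -11.796875.
R_5 − M_5 = -0.703125.

-0.703125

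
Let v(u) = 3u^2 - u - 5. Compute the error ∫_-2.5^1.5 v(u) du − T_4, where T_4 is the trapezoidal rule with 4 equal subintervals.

Exact integral: ∫_-2.5^1.5 v(u) du = 1.
T_4 = 3.
Error = 1 − 3 = -2.

-2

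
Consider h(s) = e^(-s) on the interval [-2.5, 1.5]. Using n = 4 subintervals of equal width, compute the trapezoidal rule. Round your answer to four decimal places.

Δs = (1.5 − (-2.5))/4 = 1.
h(-2.5) ≈ 12.1825, h(-1.5) ≈ 4.4817, h(-0.5) ≈ 1.6487, h(0.5) ≈ 0.6065, h(1.5) ≈ 0.2231.
T_4 = (Δs/2)·[h(s_0) + 2h(s_1) + 2h(s_2) + 2h(s_3) + h(s_4)].
Sum ≈ 12.9398.

12.9398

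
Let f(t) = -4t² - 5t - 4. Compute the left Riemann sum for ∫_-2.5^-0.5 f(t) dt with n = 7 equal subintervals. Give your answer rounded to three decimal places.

Δt = (-0.5 − (-2.5))/7 = 2/7.
Left endpoints: -2.5, -31/14, -27/14, -23/14, -19/14, -15/14, -11/14.
f(-2.5) = -16.5, f(-31/14) = -1229/98, f(-27/14) = -905/98, f(-23/14) = -645/98, f(-19/14) = -449/98, f(-15/14) = -317/98, f(-11/14) = -249/98.
Sum = Δt · [f(-2.5) + f(-31/14) + f(-27/14) + ...].
Sum ≈ -15.776.

-15.776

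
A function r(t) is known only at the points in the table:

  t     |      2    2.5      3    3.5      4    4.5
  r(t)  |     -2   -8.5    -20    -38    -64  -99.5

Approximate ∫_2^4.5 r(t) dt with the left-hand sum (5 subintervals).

-66.25

Δt = 0.5.
Sum = 0.5·[(-2) + (-8.5) + (-20) + (-38) + (-64)] = -66.25.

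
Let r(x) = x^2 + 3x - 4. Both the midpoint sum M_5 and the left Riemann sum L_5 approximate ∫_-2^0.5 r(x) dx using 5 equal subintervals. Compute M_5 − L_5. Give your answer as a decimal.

M_5 = -12.96875.
L_5 = -13.75.
M_5 − L_5 = 0.78125.

0.78125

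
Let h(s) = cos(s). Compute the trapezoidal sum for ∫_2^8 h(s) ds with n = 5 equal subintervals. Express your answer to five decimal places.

Δs = (8 − 2)/5 = 1.2.
h(2) ≈ -0.41615, h(3.2) ≈ -0.99829, h(4.4) ≈ -0.30733, h(5.6) ≈ 0.77557, h(6.8) ≈ 0.86940, h(8) ≈ -0.14550.
T_5 = (Δs/2)·[h(s_0) + 2h(s_1) + ... + 2h(s_{4}) + h(s_5)].
Sum ≈ 0.07021.

0.07021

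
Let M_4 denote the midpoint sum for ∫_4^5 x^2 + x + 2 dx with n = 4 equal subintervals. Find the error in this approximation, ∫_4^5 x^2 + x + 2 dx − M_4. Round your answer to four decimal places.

0.0052

Exact integral: ∫_4^5 f(x) dx ≈ 26.833333.
M_4 = 26.828125.
Error ≈ 26.833333 − 26.828125 ≈ 0.0052.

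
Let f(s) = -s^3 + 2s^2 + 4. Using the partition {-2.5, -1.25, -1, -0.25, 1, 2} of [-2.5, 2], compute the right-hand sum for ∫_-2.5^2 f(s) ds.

Subinterval widths: 1.25, 0.25, 0.75, 1.25, 1.
Right endpoints: -1.25, -1, -0.25, 1, 2.
f(-1.25) = 9.078125, f(-1) = 7, f(-0.25) = 4.140625, f(1) = 5, f(2) = 4.
Sum = Σ Δs_i · f(s_i).
Sum = 26.453125.

26.453125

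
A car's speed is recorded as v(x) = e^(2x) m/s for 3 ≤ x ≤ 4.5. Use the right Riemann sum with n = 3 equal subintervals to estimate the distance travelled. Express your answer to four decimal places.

6090.3375

Δx = (4.5 − 3)/3 = 0.5.
Right endpoints: 3.5, 4, 4.5.
v(3.5) ≈ 1096.6332, v(4) ≈ 2980.9580, v(4.5) ≈ 8103.0839.
Sum = Δx · [v(3.5) + v(4) + v(4.5)].
Sum ≈ 6090.3375.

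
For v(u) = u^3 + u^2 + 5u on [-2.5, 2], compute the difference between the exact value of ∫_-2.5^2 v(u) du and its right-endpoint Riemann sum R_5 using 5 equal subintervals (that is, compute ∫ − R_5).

-19.895625

Exact integral: ∫_-2.5^2 v(u) du = -3.515625.
R_5 = 16.38.
Error = -3.515625 − 16.38 = -19.895625.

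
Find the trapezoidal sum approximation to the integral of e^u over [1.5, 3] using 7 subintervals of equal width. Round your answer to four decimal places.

15.6635

Δu = (3 − 1.5)/7 = 3/14.
f(1.5) ≈ 4.4817, f(12/7) ≈ 5.5527, f(27/14) ≈ 6.8797, f(15/7) ≈ 8.5238, f(33/14) ≈ 10.5607, f(18/7) ≈ 13.0845, f(39/14) ≈ 16.2114, f(3) ≈ 20.0855.
T_7 = (Δu/2)·[f(u_0) + 2f(u_1) + ... + 2f(u_{6}) + f(u_7)].
Sum ≈ 15.6635.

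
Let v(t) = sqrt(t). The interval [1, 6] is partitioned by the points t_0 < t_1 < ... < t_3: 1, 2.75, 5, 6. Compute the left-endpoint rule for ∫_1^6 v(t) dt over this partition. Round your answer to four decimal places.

7.7173

Subinterval widths: 1.75, 2.25, 1.
Left endpoints: 1, 2.75, 5.
v(1) ≈ 1.0000, v(2.75) ≈ 1.6583, v(5) ≈ 2.2361.
Sum = Σ Δt_i · v(t_i).
Sum ≈ 7.7173.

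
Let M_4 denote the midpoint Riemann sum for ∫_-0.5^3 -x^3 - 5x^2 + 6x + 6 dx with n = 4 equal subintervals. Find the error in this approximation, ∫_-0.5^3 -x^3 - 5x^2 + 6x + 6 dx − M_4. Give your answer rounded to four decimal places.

Exact integral: ∫_-0.5^3 f(x) dx ≈ -18.192708.
M_4 ≈ -16.238770.
Error ≈ -18.192708 − (-16.238770) ≈ -1.9539.

-1.9539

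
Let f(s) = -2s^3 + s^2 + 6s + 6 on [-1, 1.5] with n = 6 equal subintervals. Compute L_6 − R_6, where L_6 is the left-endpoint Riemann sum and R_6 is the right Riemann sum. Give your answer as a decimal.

L_6 ≈ 16.57841435.
R_6 ≈ 19.70341435.
L_6 − R_6 = -3.125.

-3.125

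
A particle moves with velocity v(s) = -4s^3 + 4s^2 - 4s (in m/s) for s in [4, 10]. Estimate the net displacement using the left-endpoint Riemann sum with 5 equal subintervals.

-6720

Δs = (10 − 4)/5 = 1.2.
Left endpoints: 4, 5.2, 6.4, 7.6, 8.8.
v(4) = -208, v(5.2) = -475.072, v(6.4) = -910.336, v(7.6) = -1555.264, v(8.8) = -2451.328.
Sum = Δs · [v(4) + v(5.2) + v(6.4) + v(7.6) + v(8.8)].
Sum = -6720.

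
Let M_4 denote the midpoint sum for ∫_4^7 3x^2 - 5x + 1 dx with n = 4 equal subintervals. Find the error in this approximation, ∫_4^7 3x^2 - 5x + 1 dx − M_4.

Exact integral: ∫_4^7 f(x) dx = 199.5.
M_4 = 199.078125.
Error = 199.5 − 199.078125 = 0.421875.

0.421875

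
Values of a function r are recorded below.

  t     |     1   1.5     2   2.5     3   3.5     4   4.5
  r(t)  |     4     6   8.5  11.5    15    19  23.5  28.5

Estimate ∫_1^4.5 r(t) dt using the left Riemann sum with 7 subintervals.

Δt = 0.5.
Sum = 0.5·[4 + 6 + 8.5 + 11.5 + 15 + 19 + 23.5] = 43.75.

43.75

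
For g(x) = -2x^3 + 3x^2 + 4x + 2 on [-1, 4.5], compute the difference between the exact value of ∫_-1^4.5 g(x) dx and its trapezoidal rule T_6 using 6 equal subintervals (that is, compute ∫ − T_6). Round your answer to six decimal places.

Exact integral: ∫_-1^4.5 g(x) dx = -62.90625.
T_6 ≈ -68.68315972.
Error ≈ -62.90625 − (-68.68315972) ≈ 5.776910.

5.776910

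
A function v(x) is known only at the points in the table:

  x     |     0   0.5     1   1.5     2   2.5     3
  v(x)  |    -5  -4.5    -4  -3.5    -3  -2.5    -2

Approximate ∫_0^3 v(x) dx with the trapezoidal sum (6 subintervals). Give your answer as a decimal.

Δx = 0.5.
T_6 = (0.5/2)·[(-5) + 2·(-4.5) + 2·(-4) + 2·(-3.5) + 2·(-3) + 2·(-2.5) + (-2)] = -10.5.

-10.5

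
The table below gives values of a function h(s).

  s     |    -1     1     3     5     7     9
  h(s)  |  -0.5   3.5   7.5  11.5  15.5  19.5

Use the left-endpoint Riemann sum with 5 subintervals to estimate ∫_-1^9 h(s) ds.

75

Δs = 2.
Sum = 2·[(-0.5) + 3.5 + 7.5 + 11.5 + 15.5] = 75.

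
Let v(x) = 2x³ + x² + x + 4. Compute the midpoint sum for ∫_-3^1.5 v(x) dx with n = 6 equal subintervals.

Δx = (1.5 − (-3))/6 = 0.75.
Midpoints: -2.625, -1.875, -1.125, -0.375, 0.375, 1.125.
v(-2.625) = -27.91015625, v(-1.875) = -7.54296875, v(-1.125) = 1.29296875, v(-0.375) = 3.66015625, v(0.375) = 4.62109375, v(1.125) = 9.23828125.
Sum = Δx · [v(-2.625) + v(-1.875) + v(-1.125) + ...].
Sum = -12.48046875.

-12.48046875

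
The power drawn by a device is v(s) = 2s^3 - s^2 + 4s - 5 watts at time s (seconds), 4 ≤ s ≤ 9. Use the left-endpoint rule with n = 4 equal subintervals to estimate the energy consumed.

2282.1875

Δs = (9 − 4)/4 = 1.25.
Left endpoints: 4, 5.25, 6.5, 7.75.
v(4) = 123, v(5.25) = 277.84375, v(6.5) = 528, v(7.75) = 896.90625.
Sum = Δs · [v(4) + v(5.25) + v(6.5) + v(7.75)].
Sum = 2282.1875.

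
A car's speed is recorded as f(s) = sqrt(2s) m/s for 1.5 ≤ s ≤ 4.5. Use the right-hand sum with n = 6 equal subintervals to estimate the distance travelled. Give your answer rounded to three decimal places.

7.580

Δs = (4.5 − 1.5)/6 = 0.5.
Right endpoints: 2, 2.5, 3, 3.5, 4, 4.5.
f(2) ≈ 2.000, f(2.5) ≈ 2.236, f(3) ≈ 2.449, f(3.5) ≈ 2.646, f(4) ≈ 2.828, f(4.5) ≈ 3.000.
Sum = Δs · [f(2) + f(2.5) + f(3) + ...].
Sum ≈ 7.580.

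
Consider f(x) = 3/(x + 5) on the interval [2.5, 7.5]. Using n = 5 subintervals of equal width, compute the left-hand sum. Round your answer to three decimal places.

Δx = (7.5 − 2.5)/5 = 1.
Left endpoints: 2.5, 3.5, 4.5, 5.5, 6.5.
f(2.5) = 0.4, f(3.5) = 6/17, f(4.5) = 6/19, f(5.5) = 2/7, f(6.5) = 6/23.
Sum = Δx · [f(2.5) + f(3.5) + f(4.5) + f(5.5) + f(6.5)].
Sum ≈ 1.615.

1.615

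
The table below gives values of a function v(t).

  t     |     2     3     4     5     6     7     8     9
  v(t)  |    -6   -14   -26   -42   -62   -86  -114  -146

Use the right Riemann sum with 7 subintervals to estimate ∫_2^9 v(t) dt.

-490

Δt = 1.
Sum = 1·[(-14) + (-26) + (-42) + (-62) + (-86) + (-114) + (-146)] = -490.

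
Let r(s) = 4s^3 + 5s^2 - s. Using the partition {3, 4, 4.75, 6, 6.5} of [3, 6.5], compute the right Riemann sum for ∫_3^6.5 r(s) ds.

2683.6875

Subinterval widths: 1, 0.75, 1.25, 0.5.
Right endpoints: 4, 4.75, 6, 6.5.
r(4) = 332, r(4.75) = 536.75, r(6) = 1038, r(6.5) = 1303.25.
Sum = Σ Δs_i · r(s_i).
Sum = 2683.6875.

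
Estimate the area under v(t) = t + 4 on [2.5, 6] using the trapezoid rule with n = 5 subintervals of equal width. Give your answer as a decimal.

Δt = (6 − 2.5)/5 = 0.7.
v(2.5) = 6.5, v(3.2) = 7.2, v(3.9) = 7.9, v(4.6) = 8.6, v(5.3) = 9.3, v(6) = 10.
T_5 = (Δt/2)·[v(t_0) + 2v(t_1) + ... + 2v(t_{4}) + v(t_5)].
Sum = 28.875.

28.875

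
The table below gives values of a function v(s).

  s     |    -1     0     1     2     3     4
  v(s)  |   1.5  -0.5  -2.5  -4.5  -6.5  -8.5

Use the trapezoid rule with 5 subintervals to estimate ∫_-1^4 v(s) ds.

-17.5

Δs = 1.
T_5 = (1/2)·[1.5 + 2·(-0.5) + 2·(-2.5) + 2·(-4.5) + 2·(-6.5) + (-8.5)] = -17.5.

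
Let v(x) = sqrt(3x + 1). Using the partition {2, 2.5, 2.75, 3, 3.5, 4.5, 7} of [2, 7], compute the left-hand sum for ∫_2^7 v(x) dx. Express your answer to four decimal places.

17.3041

Subinterval widths: 0.5, 0.25, 0.25, 0.5, 1, 2.5.
Left endpoints: 2, 2.5, 2.75, 3, 3.5, 4.5.
v(2) ≈ 2.6458, v(2.5) ≈ 2.9155, v(2.75) ≈ 3.0414, v(3) ≈ 3.1623, v(3.5) ≈ 3.3912, v(4.5) ≈ 3.8079.
Sum = Σ Δx_i · v(x_i).
Sum ≈ 17.3041.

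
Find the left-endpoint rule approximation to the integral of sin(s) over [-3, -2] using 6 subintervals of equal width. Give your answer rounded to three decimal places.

Δs = (-2 − (-3))/6 = 1/6.
Left endpoints: -3, -17/6, -8/3, -2.5, -7/3, -13/6.
f(-3) ≈ -0.141, f(-17/6) ≈ -0.303, f(-8/3) ≈ -0.457, f(-2.5) ≈ -0.598, f(-7/3) ≈ -0.723, f(-13/6) ≈ -0.828.
Sum = Δs · [f(-3) + f(-17/6) + f(-8/3) + ...].
Sum ≈ -0.509.

-0.509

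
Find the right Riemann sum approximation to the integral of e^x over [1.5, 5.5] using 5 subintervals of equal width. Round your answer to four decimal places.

348.9710

Δx = (5.5 − 1.5)/5 = 0.8.
Right endpoints: 2.3, 3.1, 3.9, 4.7, 5.5.
f(2.3) ≈ 9.9742, f(3.1) ≈ 22.1980, f(3.9) ≈ 49.4024, f(4.7) ≈ 109.9472, f(5.5) ≈ 244.6919.
Sum = Δx · [f(2.3) + f(3.1) + f(3.9) + f(4.7) + f(5.5)].
Sum ≈ 348.9710.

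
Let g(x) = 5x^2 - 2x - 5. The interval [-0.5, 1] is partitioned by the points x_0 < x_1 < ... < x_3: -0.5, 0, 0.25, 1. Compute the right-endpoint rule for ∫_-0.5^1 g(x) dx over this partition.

Subinterval widths: 0.5, 0.25, 0.75.
Right endpoints: 0, 0.25, 1.
g(0) = -5, g(0.25) = -5.1875, g(1) = -2.
Sum = Σ Δx_i · g(x_i).
Sum = -5.296875.

-5.296875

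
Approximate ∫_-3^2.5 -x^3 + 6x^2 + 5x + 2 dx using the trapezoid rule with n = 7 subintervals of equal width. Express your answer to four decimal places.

Δx = (2.5 − (-3))/7 = 11/14.
f(-3) = 68, f(-31/14) = 85623/2744, f(-10/7) = 3436/343, f(-9/14) = 4201/2744, f(1/7) = 972/343, f(13/14) = 30227/2744, f(12/7) = 7946/343, f(2.5) = 36.375.
T_7 = (Δx/2)·[f(x_0) + 2f(x_1) + ... + 2f(x_{6}) + f(x_7)].
Sum ≈ 103.6792.

103.6792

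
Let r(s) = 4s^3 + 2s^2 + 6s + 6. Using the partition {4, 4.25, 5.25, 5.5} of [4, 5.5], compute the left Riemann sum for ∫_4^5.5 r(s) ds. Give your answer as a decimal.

Subinterval widths: 0.25, 1, 0.25.
Left endpoints: 4, 4.25, 5.25.
r(4) = 318, r(4.25) = 374.6875, r(5.25) = 671.4375.
Sum = Σ Δs_i · r(s_i).
Sum = 622.046875.

622.046875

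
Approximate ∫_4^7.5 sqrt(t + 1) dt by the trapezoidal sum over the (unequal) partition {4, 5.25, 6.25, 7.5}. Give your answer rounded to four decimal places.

Subinterval widths: 1.25, 1, 1.25.
f(4) ≈ 2.2361, f(5.25) ≈ 2.5000, f(6.25) ≈ 2.6926, f(7.5) ≈ 2.9155.
On each subinterval the trapezoid contributes (Δt_i/2)·[f(t_{i-1}) + f(t_i)].
Sum ≈ 9.0614.

9.0614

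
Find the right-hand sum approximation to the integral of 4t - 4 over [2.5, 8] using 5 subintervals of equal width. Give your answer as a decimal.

105.6

Δt = (8 − 2.5)/5 = 1.1.
Right endpoints: 3.6, 4.7, 5.8, 6.9, 8.
f(3.6) = 10.4, f(4.7) = 14.8, f(5.8) = 19.2, f(6.9) = 23.6, f(8) = 28.
Sum = Δt · [f(3.6) + f(4.7) + f(5.8) + f(6.9) + f(8)].
Sum = 105.6.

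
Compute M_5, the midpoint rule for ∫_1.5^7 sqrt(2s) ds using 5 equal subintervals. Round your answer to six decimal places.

15.744349

Δs = (7 − 1.5)/5 = 1.1.
Midpoints: 2.05, 3.15, 4.25, 5.35, 6.45.
f(2.05) ≈ 2.024846, f(3.15) ≈ 2.509980, f(4.25) ≈ 2.915476, f(5.35) ≈ 3.271085, f(6.45) ≈ 3.591657.
Sum = Δs · [f(2.05) + f(3.15) + f(4.25) + f(5.35) + f(6.45)].
Sum ≈ 15.744349.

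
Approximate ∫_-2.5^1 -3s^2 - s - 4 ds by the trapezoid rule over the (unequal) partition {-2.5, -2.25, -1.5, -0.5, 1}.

-30.40625

Subinterval widths: 0.25, 0.75, 1, 1.5.
f(-2.5) = -20.25, f(-2.25) = -16.9375, f(-1.5) = -9.25, f(-0.5) = -4.25, f(1) = -8.
On each subinterval the trapezoid contributes (Δs_i/2)·[f(s_{i-1}) + f(s_i)].
Sum = -30.40625.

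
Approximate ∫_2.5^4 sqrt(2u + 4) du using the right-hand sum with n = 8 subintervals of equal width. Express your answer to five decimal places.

4.89979

Δu = (4 − 2.5)/8 = 0.1875.
Right endpoints: 2.6875, 2.875, 3.0625, 3.25, 3.4375, 3.625, 3.8125, 4.
f(2.6875) ≈ 3.06186, f(2.875) ≈ 3.12250, f(3.0625) ≈ 3.18198, f(3.25) ≈ 3.24037, f(3.4375) ≈ 3.29773, f(3.625) ≈ 3.35410, f(3.8125) ≈ 3.40955, f(4) ≈ 3.46410.
Sum = Δu · [f(2.6875) + f(2.875) + f(3.0625) + ...].
Sum ≈ 4.89979.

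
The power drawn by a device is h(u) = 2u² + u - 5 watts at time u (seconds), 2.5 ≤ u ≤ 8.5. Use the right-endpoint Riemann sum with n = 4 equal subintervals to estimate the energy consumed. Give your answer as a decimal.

510

Δu = (8.5 − 2.5)/4 = 1.5.
Right endpoints: 4, 5.5, 7, 8.5.
h(4) = 31, h(5.5) = 61, h(7) = 100, h(8.5) = 148.
Sum = Δu · [h(4) + h(5.5) + h(7) + h(8.5)].
Sum = 510.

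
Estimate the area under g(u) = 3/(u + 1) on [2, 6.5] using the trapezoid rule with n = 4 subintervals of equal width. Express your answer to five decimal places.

2.77795

Δu = (6.5 − 2)/4 = 1.125.
g(2) = 1, g(3.125) = 8/11, g(4.25) = 4/7, g(5.375) = 8/17, g(6.5) = 0.4.
T_4 = (Δu/2)·[g(u_0) + 2g(u_1) + 2g(u_2) + 2g(u_3) + g(u_4)].
Sum ≈ 2.77795.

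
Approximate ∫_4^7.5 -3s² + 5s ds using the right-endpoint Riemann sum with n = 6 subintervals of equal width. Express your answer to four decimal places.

Δs = (7.5 − 4)/6 = 7/12.
Right endpoints: 55/12, 31/6, 5.75, 19/3, 83/12, 7.5.
f(55/12) = -1925/48, f(31/6) = -54.25, f(5.75) = -70.4375, f(19/3) = -266/3, f(83/12) = -108.9375, f(7.5) = -131.25.
Sum = Δs · [f(55/12) + f(31/6) + f(5.75) + ...].
Sum ≈ -287.9601.

-287.9601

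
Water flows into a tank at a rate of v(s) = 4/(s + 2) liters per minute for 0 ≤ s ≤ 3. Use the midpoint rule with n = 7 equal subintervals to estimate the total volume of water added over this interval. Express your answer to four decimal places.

3.6588

Δs = (3 − 0)/7 = 3/7.
Midpoints: 3/14, 9/14, 15/14, 1.5, 27/14, 33/14, 39/14.
v(3/14) = 56/31, v(9/14) = 56/37, v(15/14) = 56/43, v(1.5) = 8/7, v(27/14) = 56/55, v(33/14) = 56/61, v(39/14) = 56/67.
Sum = Δs · [v(3/14) + v(9/14) + v(15/14) + ...].
Sum ≈ 3.6588.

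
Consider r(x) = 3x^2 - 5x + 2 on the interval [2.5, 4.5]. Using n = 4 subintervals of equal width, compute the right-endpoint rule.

Δx = (4.5 − 2.5)/4 = 0.5.
Right endpoints: 3, 3.5, 4, 4.5.
r(3) = 14, r(3.5) = 21.25, r(4) = 30, r(4.5) = 40.25.
Sum = Δx · [r(3) + r(3.5) + r(4) + r(4.5)].
Sum = 52.75.

52.75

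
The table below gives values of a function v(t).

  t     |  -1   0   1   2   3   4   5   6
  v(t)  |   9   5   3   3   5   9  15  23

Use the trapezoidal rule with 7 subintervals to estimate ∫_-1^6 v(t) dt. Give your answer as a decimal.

Δt = 1.
T_7 = (1/2)·[9 + 2·5 + 2·3 + 2·3 + 2·5 + 2·9 + 2·15 + 23] = 56.

56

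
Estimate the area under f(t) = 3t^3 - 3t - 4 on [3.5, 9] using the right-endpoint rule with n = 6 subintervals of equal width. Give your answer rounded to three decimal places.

5662.264

Δt = (9 − 3.5)/6 = 11/12.
Right endpoints: 53/12, 16/3, 6.25, 43/6, 97/12, 9.
f(53/12) = 138941/576, f(16/3) = 3916/9, f(6.25) = 709.671875, f(43/6) = 77671/72, f(97/12) = 896401/576, f(9) = 2156.
Sum = Δt · [f(53/12) + f(16/3) + f(6.25) + ...].
Sum ≈ 5662.264.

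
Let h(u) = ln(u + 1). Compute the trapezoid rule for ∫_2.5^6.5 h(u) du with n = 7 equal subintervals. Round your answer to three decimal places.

Δu = (6.5 − 2.5)/7 = 4/7.
h(2.5) ≈ 1.253, h(43/14) ≈ 1.404, h(51/14) ≈ 1.535, h(59/14) ≈ 1.651, h(67/14) ≈ 1.755, h(75/14) ≈ 1.850, h(83/14) ≈ 1.936, h(6.5) ≈ 2.015.
T_7 = (Δu/2)·[h(u_0) + 2h(u_1) + ... + 2h(u_{6}) + h(u_7)].
Sum ≈ 6.723.

6.723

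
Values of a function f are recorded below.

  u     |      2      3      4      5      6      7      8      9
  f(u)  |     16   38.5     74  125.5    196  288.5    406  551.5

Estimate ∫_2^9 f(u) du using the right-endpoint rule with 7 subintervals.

Δu = 1.
Sum = 1·[38.5 + 74 + 125.5 + 196 + 288.5 + 406 + 551.5] = 1680.

1680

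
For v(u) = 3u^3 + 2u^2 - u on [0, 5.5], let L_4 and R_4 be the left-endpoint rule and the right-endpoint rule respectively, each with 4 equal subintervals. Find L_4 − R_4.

-761.921875

L_4 ≈ 447.487305.
R_4 ≈ 1209.409180.
L_4 − R_4 = -761.921875.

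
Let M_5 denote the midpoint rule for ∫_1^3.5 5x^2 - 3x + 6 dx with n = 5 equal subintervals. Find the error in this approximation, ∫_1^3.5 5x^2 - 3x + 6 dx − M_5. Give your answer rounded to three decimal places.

0.260

Exact integral: ∫_1^3.5 f(x) dx ≈ 67.91667.
M_5 = 67.65625.
Error ≈ 67.91667 − 67.65625 ≈ 0.260.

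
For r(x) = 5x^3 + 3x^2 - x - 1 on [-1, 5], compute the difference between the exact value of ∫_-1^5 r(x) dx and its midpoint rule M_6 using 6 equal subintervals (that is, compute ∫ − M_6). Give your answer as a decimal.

16.5

Exact integral: ∫_-1^5 r(x) dx = 888.
M_6 = 871.5.
Error = 888 − 871.5 = 16.5.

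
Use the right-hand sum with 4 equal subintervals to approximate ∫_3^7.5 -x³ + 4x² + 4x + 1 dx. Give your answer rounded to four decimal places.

Δx = (7.5 − 3)/4 = 1.125.
Right endpoints: 4.125, 5.25, 6.375, 7.5.
f(4.125) = 7871/512, f(5.25) = -12.453125, f(6.375) = -35851/512, f(7.5) = -165.875.
Sum = Δx · [f(4.125) + f(5.25) + f(6.375) + f(7.5)].
Sum ≈ -262.0986.

-262.0986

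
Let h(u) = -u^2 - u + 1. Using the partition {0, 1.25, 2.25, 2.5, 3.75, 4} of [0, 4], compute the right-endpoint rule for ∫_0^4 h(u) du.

-36.28125

Subinterval widths: 1.25, 1, 0.25, 1.25, 0.25.
Right endpoints: 1.25, 2.25, 2.5, 3.75, 4.
h(1.25) = -1.8125, h(2.25) = -6.3125, h(2.5) = -7.75, h(3.75) = -16.8125, h(4) = -19.
Sum = Σ Δu_i · h(u_i).
Sum = -36.28125.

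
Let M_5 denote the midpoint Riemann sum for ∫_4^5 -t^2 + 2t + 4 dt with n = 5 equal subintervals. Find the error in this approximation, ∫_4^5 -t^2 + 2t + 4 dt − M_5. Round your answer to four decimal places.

-0.0033

Exact integral: ∫_4^5 f(t) dt ≈ -7.333333.
M_5 = -7.33.
Error ≈ -7.333333 − (-7.33) ≈ -0.0033.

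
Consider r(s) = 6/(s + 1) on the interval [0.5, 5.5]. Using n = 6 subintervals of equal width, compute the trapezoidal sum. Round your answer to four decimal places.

Δs = (5.5 − 0.5)/6 = 5/6.
r(0.5) = 4, r(4/3) = 18/7, r(13/6) = 36/19, r(3) = 1.5, r(23/6) = 36/29, r(14/3) = 18/17, r(5.5) = 12/13.
T_6 = (Δs/2)·[r(s_0) + 2r(s_1) + ... + 2r(s_{5}) + r(s_6)].
Sum ≈ 8.9399.

8.9399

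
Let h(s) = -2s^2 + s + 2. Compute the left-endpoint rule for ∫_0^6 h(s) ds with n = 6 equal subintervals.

-83

Δs = (6 − 0)/6 = 1.
Left endpoints: 0, 1, 2, 3, 4, 5.
h(0) = 2, h(1) = 1, h(2) = -4, h(3) = -13, h(4) = -26, h(5) = -43.
Sum = Δs · [h(0) + h(1) + h(2) + ...].
Sum = -83.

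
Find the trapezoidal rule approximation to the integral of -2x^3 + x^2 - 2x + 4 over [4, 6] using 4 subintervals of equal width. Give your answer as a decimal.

-483.75

Δx = (6 − 4)/4 = 0.5.
f(4) = -116, f(4.5) = -167, f(5) = -231, f(5.5) = -309.5, f(6) = -404.
T_4 = (Δx/2)·[f(x_0) + 2f(x_1) + 2f(x_2) + 2f(x_3) + f(x_4)].
Sum = -483.75.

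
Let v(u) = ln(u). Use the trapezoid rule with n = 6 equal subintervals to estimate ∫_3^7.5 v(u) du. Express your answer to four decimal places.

Δu = (7.5 − 3)/6 = 0.75.
v(3) ≈ 1.0986, v(3.75) ≈ 1.3218, v(4.5) ≈ 1.5041, v(5.25) ≈ 1.6582, v(6) ≈ 1.7918, v(6.75) ≈ 1.9095, v(7.5) ≈ 2.0149.
T_6 = (Δu/2)·[v(u_0) + 2v(u_1) + ... + 2v(u_{5}) + v(u_6)].
Sum ≈ 7.3066.

7.3066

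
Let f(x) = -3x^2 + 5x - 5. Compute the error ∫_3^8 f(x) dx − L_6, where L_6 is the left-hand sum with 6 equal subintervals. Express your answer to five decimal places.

-56.59722

Exact integral: ∫_3^8 f(x) dx = -372.5.
L_6 ≈ -315.9027778.
Error ≈ -372.5 − (-315.9027778) ≈ -56.59722.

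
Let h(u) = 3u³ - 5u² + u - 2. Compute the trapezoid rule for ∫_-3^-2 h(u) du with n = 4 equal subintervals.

Δu = (-2 − (-3))/4 = 0.25.
h(-3) = -131, h(-2.75) = -104.953125, h(-2.5) = -82.625, h(-2.25) = -63.734375, h(-2) = -48.
T_4 = (Δu/2)·[h(u_0) + 2h(u_1) + 2h(u_2) + 2h(u_3) + h(u_4)].
Sum = -85.203125.

-85.203125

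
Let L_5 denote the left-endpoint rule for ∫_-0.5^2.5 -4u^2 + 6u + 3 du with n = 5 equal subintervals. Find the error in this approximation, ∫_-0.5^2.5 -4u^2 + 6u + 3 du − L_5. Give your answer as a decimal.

-1.08

Exact integral: ∫_-0.5^2.5 f(u) du = 6.
L_5 = 7.08.
Error = 6 − 7.08 = -1.08.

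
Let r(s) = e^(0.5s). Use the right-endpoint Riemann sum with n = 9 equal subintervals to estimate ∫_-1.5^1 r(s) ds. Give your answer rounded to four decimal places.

2.5199

Δs = (1 − (-1.5))/9 = 5/18.
Right endpoints: -11/9, -17/18, -2/3, -7/18, -1/9, 1/6, 4/9, 13/18, 1.
r(-11/9) ≈ 0.5427, r(-17/18) ≈ 0.6236, r(-2/3) ≈ 0.7165, r(-7/18) ≈ 0.8233, r(-1/9) ≈ 0.9460, r(1/6) ≈ 1.0869, r(4/9) ≈ 1.2488, r(13/18) ≈ 1.4349, r(1) ≈ 1.6487.
Sum = Δs · [r(-11/9) + r(-17/18) + r(-2/3) + ...].
Sum ≈ 2.5199.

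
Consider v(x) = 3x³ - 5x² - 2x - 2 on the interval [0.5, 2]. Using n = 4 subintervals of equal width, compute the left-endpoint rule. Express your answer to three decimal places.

-8.054

Δx = (2 − 0.5)/4 = 0.375.
Left endpoints: 0.5, 0.875, 1.25, 1.625.
v(0.5) = -3.875, v(0.875) = -2851/512, v(1.25) = -6.453125, v(1.625) = -2857/512.
Sum = Δx · [v(0.5) + v(0.875) + v(1.25) + v(1.625)].
Sum ≈ -8.054.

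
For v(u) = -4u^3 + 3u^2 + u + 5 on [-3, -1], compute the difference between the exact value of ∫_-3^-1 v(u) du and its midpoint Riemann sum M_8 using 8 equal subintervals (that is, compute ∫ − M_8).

0.28125

Exact integral: ∫_-3^-1 v(u) du = 112.
M_8 = 111.71875.
Error = 112 − 111.71875 = 0.28125.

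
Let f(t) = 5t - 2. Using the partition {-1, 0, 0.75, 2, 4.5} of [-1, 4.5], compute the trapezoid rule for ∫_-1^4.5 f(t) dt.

Subinterval widths: 1, 0.75, 1.25, 2.5.
f(-1) = -7, f(0) = -2, f(0.75) = 1.75, f(2) = 8, f(4.5) = 20.5.
On each subinterval the trapezoid contributes (Δt_i/2)·[f(t_{i-1}) + f(t_i)].
Sum = 37.125.

37.125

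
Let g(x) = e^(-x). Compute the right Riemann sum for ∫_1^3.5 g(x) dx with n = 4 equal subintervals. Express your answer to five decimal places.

0.24308

Δx = (3.5 − 1)/4 = 0.625.
Right endpoints: 1.625, 2.25, 2.875, 3.5.
g(1.625) ≈ 0.19691, g(2.25) ≈ 0.10540, g(2.875) ≈ 0.05642, g(3.5) ≈ 0.03020.
Sum = Δx · [g(1.625) + g(2.25) + g(2.875) + g(3.5)].
Sum ≈ 0.24308.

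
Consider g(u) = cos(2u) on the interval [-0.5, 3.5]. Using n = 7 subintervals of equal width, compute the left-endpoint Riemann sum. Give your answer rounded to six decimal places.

Δu = (3.5 − (-0.5))/7 = 4/7.
Left endpoints: -0.5, 1/14, 9/14, 17/14, 25/14, 33/14, 41/14.
g(-0.5) ≈ 0.540302, g(1/14) ≈ 0.989813, g(9/14) ≈ 0.281236, g(17/14) ≈ -0.756389, g(25/14) ≈ -0.909034, g(33/14) ≈ 0.001897, g(41/14) ≈ 0.910608.
Sum = Δu · [g(-0.5) + g(1/14) + g(9/14) + ...].
Sum ≈ 0.604819.

0.604819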